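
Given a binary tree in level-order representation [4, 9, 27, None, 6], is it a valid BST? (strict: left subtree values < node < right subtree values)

Level-order array: [4, 9, 27, None, 6]
Validate using subtree bounds (lo, hi): at each node, require lo < value < hi,
then recurse left with hi=value and right with lo=value.
Preorder trace (stopping at first violation):
  at node 4 with bounds (-inf, +inf): OK
  at node 9 with bounds (-inf, 4): VIOLATION
Node 9 violates its bound: not (-inf < 9 < 4).
Result: Not a valid BST


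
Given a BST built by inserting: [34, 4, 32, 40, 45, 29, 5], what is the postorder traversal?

Tree insertion order: [34, 4, 32, 40, 45, 29, 5]
Tree (level-order array): [34, 4, 40, None, 32, None, 45, 29, None, None, None, 5]
Postorder traversal: [5, 29, 32, 4, 45, 40, 34]


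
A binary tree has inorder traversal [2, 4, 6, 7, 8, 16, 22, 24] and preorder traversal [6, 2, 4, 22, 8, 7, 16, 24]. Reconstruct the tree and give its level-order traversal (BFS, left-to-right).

Inorder:  [2, 4, 6, 7, 8, 16, 22, 24]
Preorder: [6, 2, 4, 22, 8, 7, 16, 24]
Algorithm: preorder visits root first, so consume preorder in order;
for each root, split the current inorder slice at that value into
left-subtree inorder and right-subtree inorder, then recurse.
Recursive splits:
  root=6; inorder splits into left=[2, 4], right=[7, 8, 16, 22, 24]
  root=2; inorder splits into left=[], right=[4]
  root=4; inorder splits into left=[], right=[]
  root=22; inorder splits into left=[7, 8, 16], right=[24]
  root=8; inorder splits into left=[7], right=[16]
  root=7; inorder splits into left=[], right=[]
  root=16; inorder splits into left=[], right=[]
  root=24; inorder splits into left=[], right=[]
Reconstructed level-order: [6, 2, 22, 4, 8, 24, 7, 16]


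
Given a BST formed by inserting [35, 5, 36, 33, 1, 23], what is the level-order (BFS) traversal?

Tree insertion order: [35, 5, 36, 33, 1, 23]
Tree (level-order array): [35, 5, 36, 1, 33, None, None, None, None, 23]
BFS from the root, enqueuing left then right child of each popped node:
  queue [35] -> pop 35, enqueue [5, 36], visited so far: [35]
  queue [5, 36] -> pop 5, enqueue [1, 33], visited so far: [35, 5]
  queue [36, 1, 33] -> pop 36, enqueue [none], visited so far: [35, 5, 36]
  queue [1, 33] -> pop 1, enqueue [none], visited so far: [35, 5, 36, 1]
  queue [33] -> pop 33, enqueue [23], visited so far: [35, 5, 36, 1, 33]
  queue [23] -> pop 23, enqueue [none], visited so far: [35, 5, 36, 1, 33, 23]
Result: [35, 5, 36, 1, 33, 23]


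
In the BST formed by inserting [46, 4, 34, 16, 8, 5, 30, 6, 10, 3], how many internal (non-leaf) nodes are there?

Tree built from: [46, 4, 34, 16, 8, 5, 30, 6, 10, 3]
Tree (level-order array): [46, 4, None, 3, 34, None, None, 16, None, 8, 30, 5, 10, None, None, None, 6]
Rule: An internal node has at least one child.
Per-node child counts:
  node 46: 1 child(ren)
  node 4: 2 child(ren)
  node 3: 0 child(ren)
  node 34: 1 child(ren)
  node 16: 2 child(ren)
  node 8: 2 child(ren)
  node 5: 1 child(ren)
  node 6: 0 child(ren)
  node 10: 0 child(ren)
  node 30: 0 child(ren)
Matching nodes: [46, 4, 34, 16, 8, 5]
Count of internal (non-leaf) nodes: 6


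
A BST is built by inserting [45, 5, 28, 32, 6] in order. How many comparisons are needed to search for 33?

Search path for 33: 45 -> 5 -> 28 -> 32
Found: False
Comparisons: 4


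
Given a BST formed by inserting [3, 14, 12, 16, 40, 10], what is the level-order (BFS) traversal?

Tree insertion order: [3, 14, 12, 16, 40, 10]
Tree (level-order array): [3, None, 14, 12, 16, 10, None, None, 40]
BFS from the root, enqueuing left then right child of each popped node:
  queue [3] -> pop 3, enqueue [14], visited so far: [3]
  queue [14] -> pop 14, enqueue [12, 16], visited so far: [3, 14]
  queue [12, 16] -> pop 12, enqueue [10], visited so far: [3, 14, 12]
  queue [16, 10] -> pop 16, enqueue [40], visited so far: [3, 14, 12, 16]
  queue [10, 40] -> pop 10, enqueue [none], visited so far: [3, 14, 12, 16, 10]
  queue [40] -> pop 40, enqueue [none], visited so far: [3, 14, 12, 16, 10, 40]
Result: [3, 14, 12, 16, 10, 40]


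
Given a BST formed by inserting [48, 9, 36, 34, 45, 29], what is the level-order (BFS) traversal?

Tree insertion order: [48, 9, 36, 34, 45, 29]
Tree (level-order array): [48, 9, None, None, 36, 34, 45, 29]
BFS from the root, enqueuing left then right child of each popped node:
  queue [48] -> pop 48, enqueue [9], visited so far: [48]
  queue [9] -> pop 9, enqueue [36], visited so far: [48, 9]
  queue [36] -> pop 36, enqueue [34, 45], visited so far: [48, 9, 36]
  queue [34, 45] -> pop 34, enqueue [29], visited so far: [48, 9, 36, 34]
  queue [45, 29] -> pop 45, enqueue [none], visited so far: [48, 9, 36, 34, 45]
  queue [29] -> pop 29, enqueue [none], visited so far: [48, 9, 36, 34, 45, 29]
Result: [48, 9, 36, 34, 45, 29]


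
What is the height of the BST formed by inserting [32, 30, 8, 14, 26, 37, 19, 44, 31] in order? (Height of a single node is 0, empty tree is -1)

Insertion order: [32, 30, 8, 14, 26, 37, 19, 44, 31]
Tree (level-order array): [32, 30, 37, 8, 31, None, 44, None, 14, None, None, None, None, None, 26, 19]
Compute height bottom-up (empty subtree = -1):
  height(19) = 1 + max(-1, -1) = 0
  height(26) = 1 + max(0, -1) = 1
  height(14) = 1 + max(-1, 1) = 2
  height(8) = 1 + max(-1, 2) = 3
  height(31) = 1 + max(-1, -1) = 0
  height(30) = 1 + max(3, 0) = 4
  height(44) = 1 + max(-1, -1) = 0
  height(37) = 1 + max(-1, 0) = 1
  height(32) = 1 + max(4, 1) = 5
Height = 5


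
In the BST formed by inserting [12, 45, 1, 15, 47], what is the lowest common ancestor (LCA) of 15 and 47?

Tree insertion order: [12, 45, 1, 15, 47]
Tree (level-order array): [12, 1, 45, None, None, 15, 47]
In a BST, the LCA of p=15, q=47 is the first node v on the
root-to-leaf path with p <= v <= q (go left if both < v, right if both > v).
Walk from root:
  at 12: both 15 and 47 > 12, go right
  at 45: 15 <= 45 <= 47, this is the LCA
LCA = 45


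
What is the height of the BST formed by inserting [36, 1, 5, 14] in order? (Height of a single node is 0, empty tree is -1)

Insertion order: [36, 1, 5, 14]
Tree (level-order array): [36, 1, None, None, 5, None, 14]
Compute height bottom-up (empty subtree = -1):
  height(14) = 1 + max(-1, -1) = 0
  height(5) = 1 + max(-1, 0) = 1
  height(1) = 1 + max(-1, 1) = 2
  height(36) = 1 + max(2, -1) = 3
Height = 3


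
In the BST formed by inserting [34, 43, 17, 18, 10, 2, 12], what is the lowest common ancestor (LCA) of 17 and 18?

Tree insertion order: [34, 43, 17, 18, 10, 2, 12]
Tree (level-order array): [34, 17, 43, 10, 18, None, None, 2, 12]
In a BST, the LCA of p=17, q=18 is the first node v on the
root-to-leaf path with p <= v <= q (go left if both < v, right if both > v).
Walk from root:
  at 34: both 17 and 18 < 34, go left
  at 17: 17 <= 17 <= 18, this is the LCA
LCA = 17


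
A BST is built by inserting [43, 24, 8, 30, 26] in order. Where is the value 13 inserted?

Starting tree (level order): [43, 24, None, 8, 30, None, None, 26]
Insertion path: 43 -> 24 -> 8
Result: insert 13 as right child of 8
Final tree (level order): [43, 24, None, 8, 30, None, 13, 26]


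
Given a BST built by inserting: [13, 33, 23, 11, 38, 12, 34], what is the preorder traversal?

Tree insertion order: [13, 33, 23, 11, 38, 12, 34]
Tree (level-order array): [13, 11, 33, None, 12, 23, 38, None, None, None, None, 34]
Preorder traversal: [13, 11, 12, 33, 23, 38, 34]


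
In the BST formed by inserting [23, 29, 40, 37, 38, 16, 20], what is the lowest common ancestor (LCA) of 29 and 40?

Tree insertion order: [23, 29, 40, 37, 38, 16, 20]
Tree (level-order array): [23, 16, 29, None, 20, None, 40, None, None, 37, None, None, 38]
In a BST, the LCA of p=29, q=40 is the first node v on the
root-to-leaf path with p <= v <= q (go left if both < v, right if both > v).
Walk from root:
  at 23: both 29 and 40 > 23, go right
  at 29: 29 <= 29 <= 40, this is the LCA
LCA = 29


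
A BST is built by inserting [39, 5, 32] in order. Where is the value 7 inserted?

Starting tree (level order): [39, 5, None, None, 32]
Insertion path: 39 -> 5 -> 32
Result: insert 7 as left child of 32
Final tree (level order): [39, 5, None, None, 32, 7]


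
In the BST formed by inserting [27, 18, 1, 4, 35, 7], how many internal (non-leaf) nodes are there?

Tree built from: [27, 18, 1, 4, 35, 7]
Tree (level-order array): [27, 18, 35, 1, None, None, None, None, 4, None, 7]
Rule: An internal node has at least one child.
Per-node child counts:
  node 27: 2 child(ren)
  node 18: 1 child(ren)
  node 1: 1 child(ren)
  node 4: 1 child(ren)
  node 7: 0 child(ren)
  node 35: 0 child(ren)
Matching nodes: [27, 18, 1, 4]
Count of internal (non-leaf) nodes: 4


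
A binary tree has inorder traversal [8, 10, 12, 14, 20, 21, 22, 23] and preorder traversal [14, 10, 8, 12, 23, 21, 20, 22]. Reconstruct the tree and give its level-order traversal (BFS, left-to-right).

Inorder:  [8, 10, 12, 14, 20, 21, 22, 23]
Preorder: [14, 10, 8, 12, 23, 21, 20, 22]
Algorithm: preorder visits root first, so consume preorder in order;
for each root, split the current inorder slice at that value into
left-subtree inorder and right-subtree inorder, then recurse.
Recursive splits:
  root=14; inorder splits into left=[8, 10, 12], right=[20, 21, 22, 23]
  root=10; inorder splits into left=[8], right=[12]
  root=8; inorder splits into left=[], right=[]
  root=12; inorder splits into left=[], right=[]
  root=23; inorder splits into left=[20, 21, 22], right=[]
  root=21; inorder splits into left=[20], right=[22]
  root=20; inorder splits into left=[], right=[]
  root=22; inorder splits into left=[], right=[]
Reconstructed level-order: [14, 10, 23, 8, 12, 21, 20, 22]


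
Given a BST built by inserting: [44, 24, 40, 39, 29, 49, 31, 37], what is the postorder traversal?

Tree insertion order: [44, 24, 40, 39, 29, 49, 31, 37]
Tree (level-order array): [44, 24, 49, None, 40, None, None, 39, None, 29, None, None, 31, None, 37]
Postorder traversal: [37, 31, 29, 39, 40, 24, 49, 44]


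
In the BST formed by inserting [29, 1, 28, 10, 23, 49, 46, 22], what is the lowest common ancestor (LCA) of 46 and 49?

Tree insertion order: [29, 1, 28, 10, 23, 49, 46, 22]
Tree (level-order array): [29, 1, 49, None, 28, 46, None, 10, None, None, None, None, 23, 22]
In a BST, the LCA of p=46, q=49 is the first node v on the
root-to-leaf path with p <= v <= q (go left if both < v, right if both > v).
Walk from root:
  at 29: both 46 and 49 > 29, go right
  at 49: 46 <= 49 <= 49, this is the LCA
LCA = 49


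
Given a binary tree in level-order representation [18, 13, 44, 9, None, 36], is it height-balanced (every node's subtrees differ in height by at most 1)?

Tree (level-order array): [18, 13, 44, 9, None, 36]
Definition: a tree is height-balanced if, at every node, |h(left) - h(right)| <= 1 (empty subtree has height -1).
Bottom-up per-node check:
  node 9: h_left=-1, h_right=-1, diff=0 [OK], height=0
  node 13: h_left=0, h_right=-1, diff=1 [OK], height=1
  node 36: h_left=-1, h_right=-1, diff=0 [OK], height=0
  node 44: h_left=0, h_right=-1, diff=1 [OK], height=1
  node 18: h_left=1, h_right=1, diff=0 [OK], height=2
All nodes satisfy the balance condition.
Result: Balanced


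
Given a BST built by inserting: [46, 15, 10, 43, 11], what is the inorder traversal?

Tree insertion order: [46, 15, 10, 43, 11]
Tree (level-order array): [46, 15, None, 10, 43, None, 11]
Inorder traversal: [10, 11, 15, 43, 46]


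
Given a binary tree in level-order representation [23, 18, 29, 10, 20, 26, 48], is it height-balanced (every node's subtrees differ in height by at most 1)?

Tree (level-order array): [23, 18, 29, 10, 20, 26, 48]
Definition: a tree is height-balanced if, at every node, |h(left) - h(right)| <= 1 (empty subtree has height -1).
Bottom-up per-node check:
  node 10: h_left=-1, h_right=-1, diff=0 [OK], height=0
  node 20: h_left=-1, h_right=-1, diff=0 [OK], height=0
  node 18: h_left=0, h_right=0, diff=0 [OK], height=1
  node 26: h_left=-1, h_right=-1, diff=0 [OK], height=0
  node 48: h_left=-1, h_right=-1, diff=0 [OK], height=0
  node 29: h_left=0, h_right=0, diff=0 [OK], height=1
  node 23: h_left=1, h_right=1, diff=0 [OK], height=2
All nodes satisfy the balance condition.
Result: Balanced


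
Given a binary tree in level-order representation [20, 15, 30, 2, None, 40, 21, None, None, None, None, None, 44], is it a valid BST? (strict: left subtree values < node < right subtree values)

Level-order array: [20, 15, 30, 2, None, 40, 21, None, None, None, None, None, 44]
Validate using subtree bounds (lo, hi): at each node, require lo < value < hi,
then recurse left with hi=value and right with lo=value.
Preorder trace (stopping at first violation):
  at node 20 with bounds (-inf, +inf): OK
  at node 15 with bounds (-inf, 20): OK
  at node 2 with bounds (-inf, 15): OK
  at node 30 with bounds (20, +inf): OK
  at node 40 with bounds (20, 30): VIOLATION
Node 40 violates its bound: not (20 < 40 < 30).
Result: Not a valid BST


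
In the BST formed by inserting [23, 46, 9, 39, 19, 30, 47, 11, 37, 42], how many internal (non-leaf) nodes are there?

Tree built from: [23, 46, 9, 39, 19, 30, 47, 11, 37, 42]
Tree (level-order array): [23, 9, 46, None, 19, 39, 47, 11, None, 30, 42, None, None, None, None, None, 37]
Rule: An internal node has at least one child.
Per-node child counts:
  node 23: 2 child(ren)
  node 9: 1 child(ren)
  node 19: 1 child(ren)
  node 11: 0 child(ren)
  node 46: 2 child(ren)
  node 39: 2 child(ren)
  node 30: 1 child(ren)
  node 37: 0 child(ren)
  node 42: 0 child(ren)
  node 47: 0 child(ren)
Matching nodes: [23, 9, 19, 46, 39, 30]
Count of internal (non-leaf) nodes: 6


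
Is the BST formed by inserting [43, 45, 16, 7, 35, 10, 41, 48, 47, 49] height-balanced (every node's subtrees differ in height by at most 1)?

Tree (level-order array): [43, 16, 45, 7, 35, None, 48, None, 10, None, 41, 47, 49]
Definition: a tree is height-balanced if, at every node, |h(left) - h(right)| <= 1 (empty subtree has height -1).
Bottom-up per-node check:
  node 10: h_left=-1, h_right=-1, diff=0 [OK], height=0
  node 7: h_left=-1, h_right=0, diff=1 [OK], height=1
  node 41: h_left=-1, h_right=-1, diff=0 [OK], height=0
  node 35: h_left=-1, h_right=0, diff=1 [OK], height=1
  node 16: h_left=1, h_right=1, diff=0 [OK], height=2
  node 47: h_left=-1, h_right=-1, diff=0 [OK], height=0
  node 49: h_left=-1, h_right=-1, diff=0 [OK], height=0
  node 48: h_left=0, h_right=0, diff=0 [OK], height=1
  node 45: h_left=-1, h_right=1, diff=2 [FAIL (|-1-1|=2 > 1)], height=2
  node 43: h_left=2, h_right=2, diff=0 [OK], height=3
Node 45 violates the condition: |-1 - 1| = 2 > 1.
Result: Not balanced


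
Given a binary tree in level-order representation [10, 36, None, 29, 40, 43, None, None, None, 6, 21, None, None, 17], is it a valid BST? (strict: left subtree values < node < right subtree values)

Level-order array: [10, 36, None, 29, 40, 43, None, None, None, 6, 21, None, None, 17]
Validate using subtree bounds (lo, hi): at each node, require lo < value < hi,
then recurse left with hi=value and right with lo=value.
Preorder trace (stopping at first violation):
  at node 10 with bounds (-inf, +inf): OK
  at node 36 with bounds (-inf, 10): VIOLATION
Node 36 violates its bound: not (-inf < 36 < 10).
Result: Not a valid BST


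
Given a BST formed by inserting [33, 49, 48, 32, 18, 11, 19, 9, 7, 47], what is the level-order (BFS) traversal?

Tree insertion order: [33, 49, 48, 32, 18, 11, 19, 9, 7, 47]
Tree (level-order array): [33, 32, 49, 18, None, 48, None, 11, 19, 47, None, 9, None, None, None, None, None, 7]
BFS from the root, enqueuing left then right child of each popped node:
  queue [33] -> pop 33, enqueue [32, 49], visited so far: [33]
  queue [32, 49] -> pop 32, enqueue [18], visited so far: [33, 32]
  queue [49, 18] -> pop 49, enqueue [48], visited so far: [33, 32, 49]
  queue [18, 48] -> pop 18, enqueue [11, 19], visited so far: [33, 32, 49, 18]
  queue [48, 11, 19] -> pop 48, enqueue [47], visited so far: [33, 32, 49, 18, 48]
  queue [11, 19, 47] -> pop 11, enqueue [9], visited so far: [33, 32, 49, 18, 48, 11]
  queue [19, 47, 9] -> pop 19, enqueue [none], visited so far: [33, 32, 49, 18, 48, 11, 19]
  queue [47, 9] -> pop 47, enqueue [none], visited so far: [33, 32, 49, 18, 48, 11, 19, 47]
  queue [9] -> pop 9, enqueue [7], visited so far: [33, 32, 49, 18, 48, 11, 19, 47, 9]
  queue [7] -> pop 7, enqueue [none], visited so far: [33, 32, 49, 18, 48, 11, 19, 47, 9, 7]
Result: [33, 32, 49, 18, 48, 11, 19, 47, 9, 7]


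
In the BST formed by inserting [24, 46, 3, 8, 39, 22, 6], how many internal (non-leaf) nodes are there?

Tree built from: [24, 46, 3, 8, 39, 22, 6]
Tree (level-order array): [24, 3, 46, None, 8, 39, None, 6, 22]
Rule: An internal node has at least one child.
Per-node child counts:
  node 24: 2 child(ren)
  node 3: 1 child(ren)
  node 8: 2 child(ren)
  node 6: 0 child(ren)
  node 22: 0 child(ren)
  node 46: 1 child(ren)
  node 39: 0 child(ren)
Matching nodes: [24, 3, 8, 46]
Count of internal (non-leaf) nodes: 4


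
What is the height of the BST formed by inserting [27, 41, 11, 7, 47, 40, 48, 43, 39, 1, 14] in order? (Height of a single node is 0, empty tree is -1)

Insertion order: [27, 41, 11, 7, 47, 40, 48, 43, 39, 1, 14]
Tree (level-order array): [27, 11, 41, 7, 14, 40, 47, 1, None, None, None, 39, None, 43, 48]
Compute height bottom-up (empty subtree = -1):
  height(1) = 1 + max(-1, -1) = 0
  height(7) = 1 + max(0, -1) = 1
  height(14) = 1 + max(-1, -1) = 0
  height(11) = 1 + max(1, 0) = 2
  height(39) = 1 + max(-1, -1) = 0
  height(40) = 1 + max(0, -1) = 1
  height(43) = 1 + max(-1, -1) = 0
  height(48) = 1 + max(-1, -1) = 0
  height(47) = 1 + max(0, 0) = 1
  height(41) = 1 + max(1, 1) = 2
  height(27) = 1 + max(2, 2) = 3
Height = 3


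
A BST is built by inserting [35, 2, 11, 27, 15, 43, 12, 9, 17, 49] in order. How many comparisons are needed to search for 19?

Search path for 19: 35 -> 2 -> 11 -> 27 -> 15 -> 17
Found: False
Comparisons: 6


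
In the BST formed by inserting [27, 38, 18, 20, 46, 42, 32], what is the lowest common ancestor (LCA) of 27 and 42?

Tree insertion order: [27, 38, 18, 20, 46, 42, 32]
Tree (level-order array): [27, 18, 38, None, 20, 32, 46, None, None, None, None, 42]
In a BST, the LCA of p=27, q=42 is the first node v on the
root-to-leaf path with p <= v <= q (go left if both < v, right if both > v).
Walk from root:
  at 27: 27 <= 27 <= 42, this is the LCA
LCA = 27


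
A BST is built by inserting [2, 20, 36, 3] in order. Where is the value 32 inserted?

Starting tree (level order): [2, None, 20, 3, 36]
Insertion path: 2 -> 20 -> 36
Result: insert 32 as left child of 36
Final tree (level order): [2, None, 20, 3, 36, None, None, 32]


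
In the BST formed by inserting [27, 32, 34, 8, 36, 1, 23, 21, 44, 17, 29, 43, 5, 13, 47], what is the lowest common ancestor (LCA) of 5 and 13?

Tree insertion order: [27, 32, 34, 8, 36, 1, 23, 21, 44, 17, 29, 43, 5, 13, 47]
Tree (level-order array): [27, 8, 32, 1, 23, 29, 34, None, 5, 21, None, None, None, None, 36, None, None, 17, None, None, 44, 13, None, 43, 47]
In a BST, the LCA of p=5, q=13 is the first node v on the
root-to-leaf path with p <= v <= q (go left if both < v, right if both > v).
Walk from root:
  at 27: both 5 and 13 < 27, go left
  at 8: 5 <= 8 <= 13, this is the LCA
LCA = 8


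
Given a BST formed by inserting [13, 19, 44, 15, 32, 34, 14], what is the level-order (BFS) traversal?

Tree insertion order: [13, 19, 44, 15, 32, 34, 14]
Tree (level-order array): [13, None, 19, 15, 44, 14, None, 32, None, None, None, None, 34]
BFS from the root, enqueuing left then right child of each popped node:
  queue [13] -> pop 13, enqueue [19], visited so far: [13]
  queue [19] -> pop 19, enqueue [15, 44], visited so far: [13, 19]
  queue [15, 44] -> pop 15, enqueue [14], visited so far: [13, 19, 15]
  queue [44, 14] -> pop 44, enqueue [32], visited so far: [13, 19, 15, 44]
  queue [14, 32] -> pop 14, enqueue [none], visited so far: [13, 19, 15, 44, 14]
  queue [32] -> pop 32, enqueue [34], visited so far: [13, 19, 15, 44, 14, 32]
  queue [34] -> pop 34, enqueue [none], visited so far: [13, 19, 15, 44, 14, 32, 34]
Result: [13, 19, 15, 44, 14, 32, 34]


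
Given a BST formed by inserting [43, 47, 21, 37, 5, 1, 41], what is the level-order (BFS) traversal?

Tree insertion order: [43, 47, 21, 37, 5, 1, 41]
Tree (level-order array): [43, 21, 47, 5, 37, None, None, 1, None, None, 41]
BFS from the root, enqueuing left then right child of each popped node:
  queue [43] -> pop 43, enqueue [21, 47], visited so far: [43]
  queue [21, 47] -> pop 21, enqueue [5, 37], visited so far: [43, 21]
  queue [47, 5, 37] -> pop 47, enqueue [none], visited so far: [43, 21, 47]
  queue [5, 37] -> pop 5, enqueue [1], visited so far: [43, 21, 47, 5]
  queue [37, 1] -> pop 37, enqueue [41], visited so far: [43, 21, 47, 5, 37]
  queue [1, 41] -> pop 1, enqueue [none], visited so far: [43, 21, 47, 5, 37, 1]
  queue [41] -> pop 41, enqueue [none], visited so far: [43, 21, 47, 5, 37, 1, 41]
Result: [43, 21, 47, 5, 37, 1, 41]


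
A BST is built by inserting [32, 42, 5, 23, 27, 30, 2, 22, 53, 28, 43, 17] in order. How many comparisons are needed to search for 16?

Search path for 16: 32 -> 5 -> 23 -> 22 -> 17
Found: False
Comparisons: 5


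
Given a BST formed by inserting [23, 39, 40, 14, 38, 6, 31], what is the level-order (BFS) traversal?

Tree insertion order: [23, 39, 40, 14, 38, 6, 31]
Tree (level-order array): [23, 14, 39, 6, None, 38, 40, None, None, 31]
BFS from the root, enqueuing left then right child of each popped node:
  queue [23] -> pop 23, enqueue [14, 39], visited so far: [23]
  queue [14, 39] -> pop 14, enqueue [6], visited so far: [23, 14]
  queue [39, 6] -> pop 39, enqueue [38, 40], visited so far: [23, 14, 39]
  queue [6, 38, 40] -> pop 6, enqueue [none], visited so far: [23, 14, 39, 6]
  queue [38, 40] -> pop 38, enqueue [31], visited so far: [23, 14, 39, 6, 38]
  queue [40, 31] -> pop 40, enqueue [none], visited so far: [23, 14, 39, 6, 38, 40]
  queue [31] -> pop 31, enqueue [none], visited so far: [23, 14, 39, 6, 38, 40, 31]
Result: [23, 14, 39, 6, 38, 40, 31]


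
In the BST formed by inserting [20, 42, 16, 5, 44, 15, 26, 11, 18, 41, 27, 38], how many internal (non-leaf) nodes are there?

Tree built from: [20, 42, 16, 5, 44, 15, 26, 11, 18, 41, 27, 38]
Tree (level-order array): [20, 16, 42, 5, 18, 26, 44, None, 15, None, None, None, 41, None, None, 11, None, 27, None, None, None, None, 38]
Rule: An internal node has at least one child.
Per-node child counts:
  node 20: 2 child(ren)
  node 16: 2 child(ren)
  node 5: 1 child(ren)
  node 15: 1 child(ren)
  node 11: 0 child(ren)
  node 18: 0 child(ren)
  node 42: 2 child(ren)
  node 26: 1 child(ren)
  node 41: 1 child(ren)
  node 27: 1 child(ren)
  node 38: 0 child(ren)
  node 44: 0 child(ren)
Matching nodes: [20, 16, 5, 15, 42, 26, 41, 27]
Count of internal (non-leaf) nodes: 8


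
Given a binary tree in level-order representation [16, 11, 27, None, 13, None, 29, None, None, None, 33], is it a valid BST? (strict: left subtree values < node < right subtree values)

Level-order array: [16, 11, 27, None, 13, None, 29, None, None, None, 33]
Validate using subtree bounds (lo, hi): at each node, require lo < value < hi,
then recurse left with hi=value and right with lo=value.
Preorder trace (stopping at first violation):
  at node 16 with bounds (-inf, +inf): OK
  at node 11 with bounds (-inf, 16): OK
  at node 13 with bounds (11, 16): OK
  at node 27 with bounds (16, +inf): OK
  at node 29 with bounds (27, +inf): OK
  at node 33 with bounds (29, +inf): OK
No violation found at any node.
Result: Valid BST


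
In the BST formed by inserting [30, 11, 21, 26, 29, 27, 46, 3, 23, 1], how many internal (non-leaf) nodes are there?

Tree built from: [30, 11, 21, 26, 29, 27, 46, 3, 23, 1]
Tree (level-order array): [30, 11, 46, 3, 21, None, None, 1, None, None, 26, None, None, 23, 29, None, None, 27]
Rule: An internal node has at least one child.
Per-node child counts:
  node 30: 2 child(ren)
  node 11: 2 child(ren)
  node 3: 1 child(ren)
  node 1: 0 child(ren)
  node 21: 1 child(ren)
  node 26: 2 child(ren)
  node 23: 0 child(ren)
  node 29: 1 child(ren)
  node 27: 0 child(ren)
  node 46: 0 child(ren)
Matching nodes: [30, 11, 3, 21, 26, 29]
Count of internal (non-leaf) nodes: 6


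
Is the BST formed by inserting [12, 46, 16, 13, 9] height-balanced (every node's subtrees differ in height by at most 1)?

Tree (level-order array): [12, 9, 46, None, None, 16, None, 13]
Definition: a tree is height-balanced if, at every node, |h(left) - h(right)| <= 1 (empty subtree has height -1).
Bottom-up per-node check:
  node 9: h_left=-1, h_right=-1, diff=0 [OK], height=0
  node 13: h_left=-1, h_right=-1, diff=0 [OK], height=0
  node 16: h_left=0, h_right=-1, diff=1 [OK], height=1
  node 46: h_left=1, h_right=-1, diff=2 [FAIL (|1--1|=2 > 1)], height=2
  node 12: h_left=0, h_right=2, diff=2 [FAIL (|0-2|=2 > 1)], height=3
Node 46 violates the condition: |1 - -1| = 2 > 1.
Result: Not balanced


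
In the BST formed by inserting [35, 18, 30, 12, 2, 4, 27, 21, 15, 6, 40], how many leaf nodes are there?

Tree built from: [35, 18, 30, 12, 2, 4, 27, 21, 15, 6, 40]
Tree (level-order array): [35, 18, 40, 12, 30, None, None, 2, 15, 27, None, None, 4, None, None, 21, None, None, 6]
Rule: A leaf has 0 children.
Per-node child counts:
  node 35: 2 child(ren)
  node 18: 2 child(ren)
  node 12: 2 child(ren)
  node 2: 1 child(ren)
  node 4: 1 child(ren)
  node 6: 0 child(ren)
  node 15: 0 child(ren)
  node 30: 1 child(ren)
  node 27: 1 child(ren)
  node 21: 0 child(ren)
  node 40: 0 child(ren)
Matching nodes: [6, 15, 21, 40]
Count of leaf nodes: 4


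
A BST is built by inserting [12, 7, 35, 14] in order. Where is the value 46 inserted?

Starting tree (level order): [12, 7, 35, None, None, 14]
Insertion path: 12 -> 35
Result: insert 46 as right child of 35
Final tree (level order): [12, 7, 35, None, None, 14, 46]


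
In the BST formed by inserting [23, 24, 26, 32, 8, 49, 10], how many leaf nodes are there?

Tree built from: [23, 24, 26, 32, 8, 49, 10]
Tree (level-order array): [23, 8, 24, None, 10, None, 26, None, None, None, 32, None, 49]
Rule: A leaf has 0 children.
Per-node child counts:
  node 23: 2 child(ren)
  node 8: 1 child(ren)
  node 10: 0 child(ren)
  node 24: 1 child(ren)
  node 26: 1 child(ren)
  node 32: 1 child(ren)
  node 49: 0 child(ren)
Matching nodes: [10, 49]
Count of leaf nodes: 2


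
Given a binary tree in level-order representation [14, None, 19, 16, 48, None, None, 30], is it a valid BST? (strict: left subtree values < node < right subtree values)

Level-order array: [14, None, 19, 16, 48, None, None, 30]
Validate using subtree bounds (lo, hi): at each node, require lo < value < hi,
then recurse left with hi=value and right with lo=value.
Preorder trace (stopping at first violation):
  at node 14 with bounds (-inf, +inf): OK
  at node 19 with bounds (14, +inf): OK
  at node 16 with bounds (14, 19): OK
  at node 48 with bounds (19, +inf): OK
  at node 30 with bounds (19, 48): OK
No violation found at any node.
Result: Valid BST


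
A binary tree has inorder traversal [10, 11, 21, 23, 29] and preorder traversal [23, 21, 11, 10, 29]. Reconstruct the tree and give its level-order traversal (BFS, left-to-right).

Inorder:  [10, 11, 21, 23, 29]
Preorder: [23, 21, 11, 10, 29]
Algorithm: preorder visits root first, so consume preorder in order;
for each root, split the current inorder slice at that value into
left-subtree inorder and right-subtree inorder, then recurse.
Recursive splits:
  root=23; inorder splits into left=[10, 11, 21], right=[29]
  root=21; inorder splits into left=[10, 11], right=[]
  root=11; inorder splits into left=[10], right=[]
  root=10; inorder splits into left=[], right=[]
  root=29; inorder splits into left=[], right=[]
Reconstructed level-order: [23, 21, 29, 11, 10]


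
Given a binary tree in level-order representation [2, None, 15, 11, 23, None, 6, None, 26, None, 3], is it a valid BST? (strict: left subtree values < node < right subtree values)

Level-order array: [2, None, 15, 11, 23, None, 6, None, 26, None, 3]
Validate using subtree bounds (lo, hi): at each node, require lo < value < hi,
then recurse left with hi=value and right with lo=value.
Preorder trace (stopping at first violation):
  at node 2 with bounds (-inf, +inf): OK
  at node 15 with bounds (2, +inf): OK
  at node 11 with bounds (2, 15): OK
  at node 6 with bounds (11, 15): VIOLATION
Node 6 violates its bound: not (11 < 6 < 15).
Result: Not a valid BST


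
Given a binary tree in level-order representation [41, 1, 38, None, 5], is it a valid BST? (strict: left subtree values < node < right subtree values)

Level-order array: [41, 1, 38, None, 5]
Validate using subtree bounds (lo, hi): at each node, require lo < value < hi,
then recurse left with hi=value and right with lo=value.
Preorder trace (stopping at first violation):
  at node 41 with bounds (-inf, +inf): OK
  at node 1 with bounds (-inf, 41): OK
  at node 5 with bounds (1, 41): OK
  at node 38 with bounds (41, +inf): VIOLATION
Node 38 violates its bound: not (41 < 38 < +inf).
Result: Not a valid BST


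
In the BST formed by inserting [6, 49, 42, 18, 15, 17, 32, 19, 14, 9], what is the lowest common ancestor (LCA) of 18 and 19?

Tree insertion order: [6, 49, 42, 18, 15, 17, 32, 19, 14, 9]
Tree (level-order array): [6, None, 49, 42, None, 18, None, 15, 32, 14, 17, 19, None, 9]
In a BST, the LCA of p=18, q=19 is the first node v on the
root-to-leaf path with p <= v <= q (go left if both < v, right if both > v).
Walk from root:
  at 6: both 18 and 19 > 6, go right
  at 49: both 18 and 19 < 49, go left
  at 42: both 18 and 19 < 42, go left
  at 18: 18 <= 18 <= 19, this is the LCA
LCA = 18


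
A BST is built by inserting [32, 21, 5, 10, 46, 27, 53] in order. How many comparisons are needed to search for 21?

Search path for 21: 32 -> 21
Found: True
Comparisons: 2


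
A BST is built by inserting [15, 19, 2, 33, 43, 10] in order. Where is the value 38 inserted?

Starting tree (level order): [15, 2, 19, None, 10, None, 33, None, None, None, 43]
Insertion path: 15 -> 19 -> 33 -> 43
Result: insert 38 as left child of 43
Final tree (level order): [15, 2, 19, None, 10, None, 33, None, None, None, 43, 38]


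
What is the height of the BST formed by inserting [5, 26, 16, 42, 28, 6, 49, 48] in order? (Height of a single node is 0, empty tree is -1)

Insertion order: [5, 26, 16, 42, 28, 6, 49, 48]
Tree (level-order array): [5, None, 26, 16, 42, 6, None, 28, 49, None, None, None, None, 48]
Compute height bottom-up (empty subtree = -1):
  height(6) = 1 + max(-1, -1) = 0
  height(16) = 1 + max(0, -1) = 1
  height(28) = 1 + max(-1, -1) = 0
  height(48) = 1 + max(-1, -1) = 0
  height(49) = 1 + max(0, -1) = 1
  height(42) = 1 + max(0, 1) = 2
  height(26) = 1 + max(1, 2) = 3
  height(5) = 1 + max(-1, 3) = 4
Height = 4


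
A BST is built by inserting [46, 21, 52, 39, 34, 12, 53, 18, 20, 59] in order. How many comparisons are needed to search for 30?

Search path for 30: 46 -> 21 -> 39 -> 34
Found: False
Comparisons: 4


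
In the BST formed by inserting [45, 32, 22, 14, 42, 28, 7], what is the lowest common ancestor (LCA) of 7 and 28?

Tree insertion order: [45, 32, 22, 14, 42, 28, 7]
Tree (level-order array): [45, 32, None, 22, 42, 14, 28, None, None, 7]
In a BST, the LCA of p=7, q=28 is the first node v on the
root-to-leaf path with p <= v <= q (go left if both < v, right if both > v).
Walk from root:
  at 45: both 7 and 28 < 45, go left
  at 32: both 7 and 28 < 32, go left
  at 22: 7 <= 22 <= 28, this is the LCA
LCA = 22


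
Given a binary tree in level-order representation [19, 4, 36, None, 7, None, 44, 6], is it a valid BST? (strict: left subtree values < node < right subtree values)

Level-order array: [19, 4, 36, None, 7, None, 44, 6]
Validate using subtree bounds (lo, hi): at each node, require lo < value < hi,
then recurse left with hi=value and right with lo=value.
Preorder trace (stopping at first violation):
  at node 19 with bounds (-inf, +inf): OK
  at node 4 with bounds (-inf, 19): OK
  at node 7 with bounds (4, 19): OK
  at node 6 with bounds (4, 7): OK
  at node 36 with bounds (19, +inf): OK
  at node 44 with bounds (36, +inf): OK
No violation found at any node.
Result: Valid BST


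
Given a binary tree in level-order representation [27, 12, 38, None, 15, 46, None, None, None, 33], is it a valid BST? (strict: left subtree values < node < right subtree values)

Level-order array: [27, 12, 38, None, 15, 46, None, None, None, 33]
Validate using subtree bounds (lo, hi): at each node, require lo < value < hi,
then recurse left with hi=value and right with lo=value.
Preorder trace (stopping at first violation):
  at node 27 with bounds (-inf, +inf): OK
  at node 12 with bounds (-inf, 27): OK
  at node 15 with bounds (12, 27): OK
  at node 38 with bounds (27, +inf): OK
  at node 46 with bounds (27, 38): VIOLATION
Node 46 violates its bound: not (27 < 46 < 38).
Result: Not a valid BST


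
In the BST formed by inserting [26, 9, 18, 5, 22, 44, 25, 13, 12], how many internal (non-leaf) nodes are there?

Tree built from: [26, 9, 18, 5, 22, 44, 25, 13, 12]
Tree (level-order array): [26, 9, 44, 5, 18, None, None, None, None, 13, 22, 12, None, None, 25]
Rule: An internal node has at least one child.
Per-node child counts:
  node 26: 2 child(ren)
  node 9: 2 child(ren)
  node 5: 0 child(ren)
  node 18: 2 child(ren)
  node 13: 1 child(ren)
  node 12: 0 child(ren)
  node 22: 1 child(ren)
  node 25: 0 child(ren)
  node 44: 0 child(ren)
Matching nodes: [26, 9, 18, 13, 22]
Count of internal (non-leaf) nodes: 5


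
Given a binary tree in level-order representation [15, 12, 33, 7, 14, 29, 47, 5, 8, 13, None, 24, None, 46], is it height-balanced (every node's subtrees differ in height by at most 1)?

Tree (level-order array): [15, 12, 33, 7, 14, 29, 47, 5, 8, 13, None, 24, None, 46]
Definition: a tree is height-balanced if, at every node, |h(left) - h(right)| <= 1 (empty subtree has height -1).
Bottom-up per-node check:
  node 5: h_left=-1, h_right=-1, diff=0 [OK], height=0
  node 8: h_left=-1, h_right=-1, diff=0 [OK], height=0
  node 7: h_left=0, h_right=0, diff=0 [OK], height=1
  node 13: h_left=-1, h_right=-1, diff=0 [OK], height=0
  node 14: h_left=0, h_right=-1, diff=1 [OK], height=1
  node 12: h_left=1, h_right=1, diff=0 [OK], height=2
  node 24: h_left=-1, h_right=-1, diff=0 [OK], height=0
  node 29: h_left=0, h_right=-1, diff=1 [OK], height=1
  node 46: h_left=-1, h_right=-1, diff=0 [OK], height=0
  node 47: h_left=0, h_right=-1, diff=1 [OK], height=1
  node 33: h_left=1, h_right=1, diff=0 [OK], height=2
  node 15: h_left=2, h_right=2, diff=0 [OK], height=3
All nodes satisfy the balance condition.
Result: Balanced


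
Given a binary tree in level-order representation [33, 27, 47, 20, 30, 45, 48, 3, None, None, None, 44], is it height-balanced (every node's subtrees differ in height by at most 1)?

Tree (level-order array): [33, 27, 47, 20, 30, 45, 48, 3, None, None, None, 44]
Definition: a tree is height-balanced if, at every node, |h(left) - h(right)| <= 1 (empty subtree has height -1).
Bottom-up per-node check:
  node 3: h_left=-1, h_right=-1, diff=0 [OK], height=0
  node 20: h_left=0, h_right=-1, diff=1 [OK], height=1
  node 30: h_left=-1, h_right=-1, diff=0 [OK], height=0
  node 27: h_left=1, h_right=0, diff=1 [OK], height=2
  node 44: h_left=-1, h_right=-1, diff=0 [OK], height=0
  node 45: h_left=0, h_right=-1, diff=1 [OK], height=1
  node 48: h_left=-1, h_right=-1, diff=0 [OK], height=0
  node 47: h_left=1, h_right=0, diff=1 [OK], height=2
  node 33: h_left=2, h_right=2, diff=0 [OK], height=3
All nodes satisfy the balance condition.
Result: Balanced


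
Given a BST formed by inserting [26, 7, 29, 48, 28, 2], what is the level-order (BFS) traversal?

Tree insertion order: [26, 7, 29, 48, 28, 2]
Tree (level-order array): [26, 7, 29, 2, None, 28, 48]
BFS from the root, enqueuing left then right child of each popped node:
  queue [26] -> pop 26, enqueue [7, 29], visited so far: [26]
  queue [7, 29] -> pop 7, enqueue [2], visited so far: [26, 7]
  queue [29, 2] -> pop 29, enqueue [28, 48], visited so far: [26, 7, 29]
  queue [2, 28, 48] -> pop 2, enqueue [none], visited so far: [26, 7, 29, 2]
  queue [28, 48] -> pop 28, enqueue [none], visited so far: [26, 7, 29, 2, 28]
  queue [48] -> pop 48, enqueue [none], visited so far: [26, 7, 29, 2, 28, 48]
Result: [26, 7, 29, 2, 28, 48]


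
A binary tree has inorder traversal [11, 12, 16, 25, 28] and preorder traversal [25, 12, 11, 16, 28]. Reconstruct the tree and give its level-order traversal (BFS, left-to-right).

Inorder:  [11, 12, 16, 25, 28]
Preorder: [25, 12, 11, 16, 28]
Algorithm: preorder visits root first, so consume preorder in order;
for each root, split the current inorder slice at that value into
left-subtree inorder and right-subtree inorder, then recurse.
Recursive splits:
  root=25; inorder splits into left=[11, 12, 16], right=[28]
  root=12; inorder splits into left=[11], right=[16]
  root=11; inorder splits into left=[], right=[]
  root=16; inorder splits into left=[], right=[]
  root=28; inorder splits into left=[], right=[]
Reconstructed level-order: [25, 12, 28, 11, 16]


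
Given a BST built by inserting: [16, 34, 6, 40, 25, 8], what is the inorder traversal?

Tree insertion order: [16, 34, 6, 40, 25, 8]
Tree (level-order array): [16, 6, 34, None, 8, 25, 40]
Inorder traversal: [6, 8, 16, 25, 34, 40]


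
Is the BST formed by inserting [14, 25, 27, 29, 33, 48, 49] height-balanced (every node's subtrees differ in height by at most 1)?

Tree (level-order array): [14, None, 25, None, 27, None, 29, None, 33, None, 48, None, 49]
Definition: a tree is height-balanced if, at every node, |h(left) - h(right)| <= 1 (empty subtree has height -1).
Bottom-up per-node check:
  node 49: h_left=-1, h_right=-1, diff=0 [OK], height=0
  node 48: h_left=-1, h_right=0, diff=1 [OK], height=1
  node 33: h_left=-1, h_right=1, diff=2 [FAIL (|-1-1|=2 > 1)], height=2
  node 29: h_left=-1, h_right=2, diff=3 [FAIL (|-1-2|=3 > 1)], height=3
  node 27: h_left=-1, h_right=3, diff=4 [FAIL (|-1-3|=4 > 1)], height=4
  node 25: h_left=-1, h_right=4, diff=5 [FAIL (|-1-4|=5 > 1)], height=5
  node 14: h_left=-1, h_right=5, diff=6 [FAIL (|-1-5|=6 > 1)], height=6
Node 33 violates the condition: |-1 - 1| = 2 > 1.
Result: Not balanced


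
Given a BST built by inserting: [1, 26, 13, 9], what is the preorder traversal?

Tree insertion order: [1, 26, 13, 9]
Tree (level-order array): [1, None, 26, 13, None, 9]
Preorder traversal: [1, 26, 13, 9]


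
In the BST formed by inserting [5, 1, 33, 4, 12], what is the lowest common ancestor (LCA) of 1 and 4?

Tree insertion order: [5, 1, 33, 4, 12]
Tree (level-order array): [5, 1, 33, None, 4, 12]
In a BST, the LCA of p=1, q=4 is the first node v on the
root-to-leaf path with p <= v <= q (go left if both < v, right if both > v).
Walk from root:
  at 5: both 1 and 4 < 5, go left
  at 1: 1 <= 1 <= 4, this is the LCA
LCA = 1


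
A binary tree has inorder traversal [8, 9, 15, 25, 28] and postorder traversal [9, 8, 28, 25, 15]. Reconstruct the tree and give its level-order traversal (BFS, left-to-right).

Inorder:   [8, 9, 15, 25, 28]
Postorder: [9, 8, 28, 25, 15]
Algorithm: postorder visits root last, so walk postorder right-to-left;
each value is the root of the current inorder slice — split it at that
value, recurse on the right subtree first, then the left.
Recursive splits:
  root=15; inorder splits into left=[8, 9], right=[25, 28]
  root=25; inorder splits into left=[], right=[28]
  root=28; inorder splits into left=[], right=[]
  root=8; inorder splits into left=[], right=[9]
  root=9; inorder splits into left=[], right=[]
Reconstructed level-order: [15, 8, 25, 9, 28]


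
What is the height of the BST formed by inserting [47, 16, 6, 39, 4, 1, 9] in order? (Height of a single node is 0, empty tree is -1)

Insertion order: [47, 16, 6, 39, 4, 1, 9]
Tree (level-order array): [47, 16, None, 6, 39, 4, 9, None, None, 1]
Compute height bottom-up (empty subtree = -1):
  height(1) = 1 + max(-1, -1) = 0
  height(4) = 1 + max(0, -1) = 1
  height(9) = 1 + max(-1, -1) = 0
  height(6) = 1 + max(1, 0) = 2
  height(39) = 1 + max(-1, -1) = 0
  height(16) = 1 + max(2, 0) = 3
  height(47) = 1 + max(3, -1) = 4
Height = 4
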